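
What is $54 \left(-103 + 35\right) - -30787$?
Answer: $27115$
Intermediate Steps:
$54 \left(-103 + 35\right) - -30787 = 54 \left(-68\right) + 30787 = -3672 + 30787 = 27115$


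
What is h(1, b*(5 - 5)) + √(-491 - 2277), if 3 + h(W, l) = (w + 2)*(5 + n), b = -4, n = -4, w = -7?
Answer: -8 + 4*I*√173 ≈ -8.0 + 52.612*I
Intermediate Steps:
h(W, l) = -8 (h(W, l) = -3 + (-7 + 2)*(5 - 4) = -3 - 5*1 = -3 - 5 = -8)
h(1, b*(5 - 5)) + √(-491 - 2277) = -8 + √(-491 - 2277) = -8 + √(-2768) = -8 + 4*I*√173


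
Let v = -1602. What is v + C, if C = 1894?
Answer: 292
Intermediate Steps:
v + C = -1602 + 1894 = 292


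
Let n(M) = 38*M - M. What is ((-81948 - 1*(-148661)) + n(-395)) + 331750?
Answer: 383848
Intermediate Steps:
n(M) = 37*M
((-81948 - 1*(-148661)) + n(-395)) + 331750 = ((-81948 - 1*(-148661)) + 37*(-395)) + 331750 = ((-81948 + 148661) - 14615) + 331750 = (66713 - 14615) + 331750 = 52098 + 331750 = 383848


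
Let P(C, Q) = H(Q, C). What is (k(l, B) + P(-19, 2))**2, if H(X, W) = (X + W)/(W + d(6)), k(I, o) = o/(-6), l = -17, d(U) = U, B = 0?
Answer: 289/169 ≈ 1.7101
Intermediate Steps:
k(I, o) = -o/6 (k(I, o) = o*(-1/6) = -o/6)
H(X, W) = (W + X)/(6 + W) (H(X, W) = (X + W)/(W + 6) = (W + X)/(6 + W))
P(C, Q) = (C + Q)/(6 + C)
(k(l, B) + P(-19, 2))**2 = (-1/6*0 + (-19 + 2)/(6 - 19))**2 = (0 - 17/(-13))**2 = (0 - 1/13*(-17))**2 = (0 + 17/13)**2 = (17/13)**2 = 289/169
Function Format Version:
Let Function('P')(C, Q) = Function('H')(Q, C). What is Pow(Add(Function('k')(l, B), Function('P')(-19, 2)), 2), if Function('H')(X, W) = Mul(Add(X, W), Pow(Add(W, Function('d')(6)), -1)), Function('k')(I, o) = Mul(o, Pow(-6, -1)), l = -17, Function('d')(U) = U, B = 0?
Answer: Rational(289, 169) ≈ 1.7101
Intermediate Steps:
Function('k')(I, o) = Mul(Rational(-1, 6), o) (Function('k')(I, o) = Mul(o, Rational(-1, 6)) = Mul(Rational(-1, 6), o))
Function('H')(X, W) = Mul(Pow(Add(6, W), -1), Add(W, X)) (Function('H')(X, W) = Mul(Add(X, W), Pow(Add(W, 6), -1)) = Mul(Add(W, X), Pow(Add(6, W), -1)) = Mul(Pow(Add(6, W), -1), Add(W, X)))
Function('P')(C, Q) = Mul(Pow(Add(6, C), -1), Add(C, Q))
Pow(Add(Function('k')(l, B), Function('P')(-19, 2)), 2) = Pow(Add(Mul(Rational(-1, 6), 0), Mul(Pow(Add(6, -19), -1), Add(-19, 2))), 2) = Pow(Add(0, Mul(Pow(-13, -1), -17)), 2) = Pow(Add(0, Mul(Rational(-1, 13), -17)), 2) = Pow(Add(0, Rational(17, 13)), 2) = Pow(Rational(17, 13), 2) = Rational(289, 169)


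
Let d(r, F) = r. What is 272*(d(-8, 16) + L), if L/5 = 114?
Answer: 152864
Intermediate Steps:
L = 570 (L = 5*114 = 570)
272*(d(-8, 16) + L) = 272*(-8 + 570) = 272*562 = 152864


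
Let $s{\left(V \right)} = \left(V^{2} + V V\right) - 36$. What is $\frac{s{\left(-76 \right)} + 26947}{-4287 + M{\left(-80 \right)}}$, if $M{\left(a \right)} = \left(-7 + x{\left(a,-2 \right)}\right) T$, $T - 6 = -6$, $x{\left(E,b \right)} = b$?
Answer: $- \frac{12821}{1429} \approx -8.972$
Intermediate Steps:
$T = 0$ ($T = 6 - 6 = 0$)
$s{\left(V \right)} = -36 + 2 V^{2}$ ($s{\left(V \right)} = \left(V^{2} + V^{2}\right) - 36 = 2 V^{2} - 36 = -36 + 2 V^{2}$)
$M{\left(a \right)} = 0$ ($M{\left(a \right)} = \left(-7 - 2\right) 0 = \left(-9\right) 0 = 0$)
$\frac{s{\left(-76 \right)} + 26947}{-4287 + M{\left(-80 \right)}} = \frac{\left(-36 + 2 \left(-76\right)^{2}\right) + 26947}{-4287 + 0} = \frac{\left(-36 + 2 \cdot 5776\right) + 26947}{-4287} = \left(\left(-36 + 11552\right) + 26947\right) \left(- \frac{1}{4287}\right) = \left(11516 + 26947\right) \left(- \frac{1}{4287}\right) = 38463 \left(- \frac{1}{4287}\right) = - \frac{12821}{1429}$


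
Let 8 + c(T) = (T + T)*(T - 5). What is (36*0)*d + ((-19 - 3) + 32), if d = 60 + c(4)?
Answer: 10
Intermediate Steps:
c(T) = -8 + 2*T*(-5 + T) (c(T) = -8 + (T + T)*(T - 5) = -8 + (2*T)*(-5 + T) = -8 + 2*T*(-5 + T))
d = 44 (d = 60 + (-8 - 10*4 + 2*4²) = 60 + (-8 - 40 + 2*16) = 60 + (-8 - 40 + 32) = 60 - 16 = 44)
(36*0)*d + ((-19 - 3) + 32) = (36*0)*44 + ((-19 - 3) + 32) = 0*44 + (-22 + 32) = 0 + 10 = 10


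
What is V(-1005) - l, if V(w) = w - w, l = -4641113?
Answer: 4641113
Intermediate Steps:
V(w) = 0
V(-1005) - l = 0 - 1*(-4641113) = 0 + 4641113 = 4641113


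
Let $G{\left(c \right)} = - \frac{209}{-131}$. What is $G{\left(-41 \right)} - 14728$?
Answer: $- \frac{1929159}{131} \approx -14726.0$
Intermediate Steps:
$G{\left(c \right)} = \frac{209}{131}$ ($G{\left(c \right)} = \left(-209\right) \left(- \frac{1}{131}\right) = \frac{209}{131}$)
$G{\left(-41 \right)} - 14728 = \frac{209}{131} - 14728 = - \frac{1929159}{131}$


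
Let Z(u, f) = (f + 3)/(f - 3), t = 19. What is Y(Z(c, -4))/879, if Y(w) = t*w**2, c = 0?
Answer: 19/43071 ≈ 0.00044113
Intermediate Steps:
Z(u, f) = (3 + f)/(-3 + f)
Y(w) = 19*w**2
Y(Z(c, -4))/879 = (19*((3 - 4)/(-3 - 4))**2)/879 = (19*(-1/(-7))**2)*(1/879) = (19*(-1/7*(-1))**2)*(1/879) = (19*(1/7)**2)*(1/879) = (19*(1/49))*(1/879) = (19/49)*(1/879) = 19/43071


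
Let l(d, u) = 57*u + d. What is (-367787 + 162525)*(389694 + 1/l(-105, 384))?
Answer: -1742408443168586/21783 ≈ -7.9989e+10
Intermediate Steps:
l(d, u) = d + 57*u
(-367787 + 162525)*(389694 + 1/l(-105, 384)) = (-367787 + 162525)*(389694 + 1/(-105 + 57*384)) = -205262*(389694 + 1/(-105 + 21888)) = -205262*(389694 + 1/21783) = -205262*8488704403/21783 = -1742408443168586/21783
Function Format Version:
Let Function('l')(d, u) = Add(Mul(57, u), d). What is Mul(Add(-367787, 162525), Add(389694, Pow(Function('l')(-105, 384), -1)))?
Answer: Rational(-1742408443168586, 21783) ≈ -7.9989e+10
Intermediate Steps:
Function('l')(d, u) = Add(d, Mul(57, u))
Mul(Add(-367787, 162525), Add(389694, Pow(Function('l')(-105, 384), -1))) = Mul(Add(-367787, 162525), Add(389694, Pow(Add(-105, Mul(57, 384)), -1))) = Mul(-205262, Add(389694, Pow(Add(-105, 21888), -1))) = Mul(-205262, Add(389694, Pow(21783, -1))) = Mul(-205262, Add(389694, Rational(1, 21783))) = Mul(-205262, Rational(8488704403, 21783)) = Rational(-1742408443168586, 21783)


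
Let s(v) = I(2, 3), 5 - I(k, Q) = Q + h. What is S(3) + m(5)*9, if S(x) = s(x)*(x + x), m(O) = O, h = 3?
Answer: 39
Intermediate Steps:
I(k, Q) = 2 - Q (I(k, Q) = 5 - (Q + 3) = 5 - (3 + Q) = 5 + (-3 - Q) = 2 - Q)
s(v) = -1 (s(v) = 2 - 1*3 = 2 - 3 = -1)
S(x) = -2*x (S(x) = -(x + x) = -2*x)
S(3) + m(5)*9 = -2*3 + 5*9 = -6 + 45 = 39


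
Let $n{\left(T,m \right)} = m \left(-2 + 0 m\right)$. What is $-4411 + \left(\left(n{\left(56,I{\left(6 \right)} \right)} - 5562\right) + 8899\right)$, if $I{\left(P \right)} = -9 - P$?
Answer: $-1044$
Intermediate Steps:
$n{\left(T,m \right)} = - 2 m$ ($n{\left(T,m \right)} = m \left(-2 + 0\right) = m \left(-2\right) = - 2 m$)
$-4411 + \left(\left(n{\left(56,I{\left(6 \right)} \right)} - 5562\right) + 8899\right) = -4411 + \left(\left(- 2 \left(-9 - 6\right) - 5562\right) + 8899\right) = -4411 + \left(\left(\left(-2\right) \left(-15\right) - 5562\right) + 8899\right) = -4411 + \left(\left(30 - 5562\right) + 8899\right) = -4411 + \left(-5532 + 8899\right) = -4411 + 3367 = -1044$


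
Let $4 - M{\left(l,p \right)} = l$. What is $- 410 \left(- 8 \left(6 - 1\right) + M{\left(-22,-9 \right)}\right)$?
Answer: $5740$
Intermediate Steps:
$M{\left(l,p \right)} = 4 - l$
$- 410 \left(- 8 \left(6 - 1\right) + M{\left(-22,-9 \right)}\right) = - 410 \left(- 8 \left(6 - 1\right) + \left(4 - -22\right)\right) = - 410 \left(\left(-8\right) 5 + \left(4 + 22\right)\right) = - 410 \left(-40 + 26\right) = \left(-410\right) \left(-14\right) = 5740$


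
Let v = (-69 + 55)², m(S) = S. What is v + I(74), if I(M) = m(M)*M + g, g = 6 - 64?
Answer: 5614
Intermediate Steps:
g = -58
I(M) = -58 + M² (I(M) = M*M - 58 = M² - 58 = -58 + M²)
v = 196 (v = (-14)² = 196)
v + I(74) = 196 + (-58 + 74²) = 196 + (-58 + 5476) = 196 + 5418 = 5614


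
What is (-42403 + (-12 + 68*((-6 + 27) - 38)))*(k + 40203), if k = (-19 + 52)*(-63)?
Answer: -1661100804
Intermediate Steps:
k = -2079 (k = 33*(-63) = -2079)
(-42403 + (-12 + 68*((-6 + 27) - 38)))*(k + 40203) = (-42403 + (-12 + 68*((-6 + 27) - 38)))*(-2079 + 40203) = (-42403 + (-12 + 68*(21 - 38)))*38124 = (-42403 + (-12 + 68*(-17)))*38124 = (-42403 + (-12 - 1156))*38124 = (-42403 - 1168)*38124 = -43571*38124 = -1661100804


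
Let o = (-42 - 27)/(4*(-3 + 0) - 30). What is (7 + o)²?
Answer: 14641/196 ≈ 74.699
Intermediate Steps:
o = 23/14 (o = -69/(4*(-3) - 30) = -69/(-12 - 30) = -69/(-42) = -69*(-1/42) = 23/14 ≈ 1.6429)
(7 + o)² = (7 + 23/14)² = (121/14)² = 14641/196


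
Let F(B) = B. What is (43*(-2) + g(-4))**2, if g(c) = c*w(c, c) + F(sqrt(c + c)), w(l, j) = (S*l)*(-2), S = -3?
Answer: 92 + 40*I*sqrt(2) ≈ 92.0 + 56.569*I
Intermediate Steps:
w(l, j) = 6*l (w(l, j) = -3*l*(-2) = 6*l)
g(c) = 6*c**2 + sqrt(2)*sqrt(c) (g(c) = c*(6*c) + sqrt(c + c) = 6*c**2 + sqrt(2*c) = 6*c**2 + sqrt(2)*sqrt(c))
(43*(-2) + g(-4))**2 = (43*(-2) + (6*(-4)**2 + sqrt(2)*sqrt(-4)))**2 = (-86 + (6*16 + sqrt(2)*(2*I)))**2 = (-86 + (96 + 2*I*sqrt(2)))**2 = (10 + 2*I*sqrt(2))**2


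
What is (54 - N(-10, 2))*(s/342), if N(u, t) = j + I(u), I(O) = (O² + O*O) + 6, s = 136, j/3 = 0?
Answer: -544/9 ≈ -60.444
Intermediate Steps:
j = 0 (j = 3*0 = 0)
I(O) = 6 + 2*O² (I(O) = (O² + O²) + 6 = 2*O² + 6 = 6 + 2*O²)
N(u, t) = 6 + 2*u² (N(u, t) = 0 + (6 + 2*u²) = 6 + 2*u²)
(54 - N(-10, 2))*(s/342) = (54 - (6 + 2*(-10)²))*(136/342) = (54 - (6 + 2*100))*(136*(1/342)) = (54 - (6 + 200))*(68/171) = (54 - 1*206)*(68/171) = (54 - 206)*(68/171) = -152*68/171 = -544/9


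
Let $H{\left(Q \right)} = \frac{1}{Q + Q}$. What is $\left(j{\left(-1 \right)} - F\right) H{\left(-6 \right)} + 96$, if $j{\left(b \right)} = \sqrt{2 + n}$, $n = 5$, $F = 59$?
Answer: $\frac{1211}{12} - \frac{\sqrt{7}}{12} \approx 100.7$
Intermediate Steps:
$j{\left(b \right)} = \sqrt{7}$ ($j{\left(b \right)} = \sqrt{2 + 5} = \sqrt{7}$)
$H{\left(Q \right)} = \frac{1}{2 Q}$
$\left(j{\left(-1 \right)} - F\right) H{\left(-6 \right)} + 96 = \left(\sqrt{7} - 59\right) \frac{1}{2 \left(-6\right)} + 96 = \left(\sqrt{7} - 59\right) \frac{1}{2} \left(- \frac{1}{6}\right) + 96 = \left(-59 + \sqrt{7}\right) \left(- \frac{1}{12}\right) + 96 = \left(\frac{59}{12} - \frac{\sqrt{7}}{12}\right) + 96 = \frac{1211}{12} - \frac{\sqrt{7}}{12}$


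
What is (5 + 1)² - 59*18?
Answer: -1026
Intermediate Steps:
(5 + 1)² - 59*18 = 6² - 1062 = 36 - 1062 = -1026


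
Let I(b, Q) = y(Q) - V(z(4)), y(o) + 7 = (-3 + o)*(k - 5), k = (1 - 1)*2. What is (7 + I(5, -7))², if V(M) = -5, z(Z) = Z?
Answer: 3025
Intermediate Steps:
k = 0 (k = 0*2 = 0)
y(o) = 8 - 5*o (y(o) = -7 + (-3 + o)*(0 - 5) = -7 + (-3 + o)*(-5) = -7 + (15 - 5*o) = 8 - 5*o)
I(b, Q) = 13 - 5*Q (I(b, Q) = (8 - 5*Q) - 1*(-5) = (8 - 5*Q) + 5 = 13 - 5*Q)
(7 + I(5, -7))² = (7 + (13 - 5*(-7)))² = (7 + (13 + 35))² = (7 + 48)² = 55² = 3025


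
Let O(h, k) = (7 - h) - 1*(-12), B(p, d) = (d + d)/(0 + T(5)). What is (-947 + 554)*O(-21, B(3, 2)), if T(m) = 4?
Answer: -15720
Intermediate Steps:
B(p, d) = d/2 (B(p, d) = (d + d)/(0 + 4) = (2*d)/4 = (2*d)*(¼) = d/2)
O(h, k) = 19 - h (O(h, k) = (7 - h) + 12 = 19 - h)
(-947 + 554)*O(-21, B(3, 2)) = (-947 + 554)*(19 - 1*(-21)) = -393*(19 + 21) = -393*40 = -15720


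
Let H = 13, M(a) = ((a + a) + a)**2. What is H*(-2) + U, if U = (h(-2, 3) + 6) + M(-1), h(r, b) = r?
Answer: -13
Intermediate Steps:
M(a) = 9*a**2 (M(a) = (2*a + a)**2 = (3*a)**2 = 9*a**2)
U = 13 (U = (-2 + 6) + 9*(-1)**2 = 4 + 9*1 = 4 + 9 = 13)
H*(-2) + U = 13*(-2) + 13 = -26 + 13 = -13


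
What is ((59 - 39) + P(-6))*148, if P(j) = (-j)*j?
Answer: -2368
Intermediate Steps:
P(j) = -j²
((59 - 39) + P(-6))*148 = ((59 - 39) - 1*(-6)²)*148 = (20 - 1*36)*148 = (20 - 36)*148 = -16*148 = -2368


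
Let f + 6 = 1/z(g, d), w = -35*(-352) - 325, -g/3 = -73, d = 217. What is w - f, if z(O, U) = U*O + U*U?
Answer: 1135438611/94612 ≈ 12001.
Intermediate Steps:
g = 219 (g = -3*(-73) = 219)
z(O, U) = U**2 + O*U (z(O, U) = O*U + U**2 = U**2 + O*U)
w = 11995 (w = 12320 - 325 = 11995)
f = -567671/94612 (f = -6 + 1/(217*(219 + 217)) = -6 + 1/(217*436) = -6 + 1/94612 = -567671/94612 ≈ -6.0000)
w - f = 11995 - 1*(-567671/94612) = 11995 + 567671/94612 = 1135438611/94612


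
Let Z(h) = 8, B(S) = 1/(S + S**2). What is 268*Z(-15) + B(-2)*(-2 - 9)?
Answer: 4277/2 ≈ 2138.5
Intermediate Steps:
268*Z(-15) + B(-2)*(-2 - 9) = 268*8 + (1/((-2)*(1 - 2)))*(-2 - 9) = 2144 - 1/2/(-1)*(-11) = 2144 - 1/2*(-1)*(-11) = 2144 + (1/2)*(-11) = 2144 - 11/2 = 4277/2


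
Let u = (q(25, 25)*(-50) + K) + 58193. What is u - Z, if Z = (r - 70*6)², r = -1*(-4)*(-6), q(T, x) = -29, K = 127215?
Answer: -10278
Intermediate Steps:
r = -24 (r = 4*(-6) = -24)
Z = 197136 (Z = (-24 - 70*6)² = (-24 - 420)² = (-444)² = 197136)
u = 186858 (u = (-29*(-50) + 127215) + 58193 = (1450 + 127215) + 58193 = 128665 + 58193 = 186858)
u - Z = 186858 - 1*197136 = 186858 - 197136 = -10278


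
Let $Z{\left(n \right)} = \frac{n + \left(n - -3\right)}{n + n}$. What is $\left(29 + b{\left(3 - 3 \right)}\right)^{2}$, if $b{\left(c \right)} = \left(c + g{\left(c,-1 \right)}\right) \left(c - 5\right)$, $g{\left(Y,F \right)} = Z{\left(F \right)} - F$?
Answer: $\frac{2809}{4} \approx 702.25$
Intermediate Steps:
$Z{\left(n \right)} = \frac{3 + 2 n}{2 n}$ ($Z{\left(n \right)} = \frac{n + \left(n + 3\right)}{2 n} = \left(n + \left(3 + n\right)\right) \frac{1}{2 n} = \left(3 + 2 n\right) \frac{1}{2 n} = \frac{3 + 2 n}{2 n}$)
$g{\left(Y,F \right)} = - F + \frac{\frac{3}{2} + F}{F}$ ($g{\left(Y,F \right)} = \frac{\frac{3}{2} + F}{F} - F = - F + \frac{\frac{3}{2} + F}{F}$)
$b{\left(c \right)} = \left(\frac{1}{2} + c\right) \left(-5 + c\right)$ ($b{\left(c \right)} = \left(c + \left(1 - -1 + \frac{3}{2 \left(-1\right)}\right)\right) \left(c - 5\right) = \left(c + \left(1 + 1 + \frac{3}{2} \left(-1\right)\right)\right) \left(-5 + c\right) = \left(c + \left(1 + 1 - \frac{3}{2}\right)\right) \left(-5 + c\right) = \left(c + \frac{1}{2}\right) \left(-5 + c\right) = \left(\frac{1}{2} + c\right) \left(-5 + c\right)$)
$\left(29 + b{\left(3 - 3 \right)}\right)^{2} = \left(29 - \left(\frac{5}{2} - \left(3 - 3\right)^{2} + \frac{9 \left(3 - 3\right)}{2}\right)\right)^{2} = \left(29 - \left(\frac{5}{2} - 0^{2}\right)\right)^{2} = \left(29 + \left(- \frac{5}{2} + 0 + 0\right)\right)^{2} = \left(29 - \frac{5}{2}\right)^{2} = \left(\frac{53}{2}\right)^{2} = \frac{2809}{4}$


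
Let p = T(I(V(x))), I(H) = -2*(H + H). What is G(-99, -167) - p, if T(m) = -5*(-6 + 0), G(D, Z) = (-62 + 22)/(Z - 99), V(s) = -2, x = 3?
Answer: -3970/133 ≈ -29.850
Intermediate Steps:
G(D, Z) = -40/(-99 + Z)
I(H) = -4*H
T(m) = 30 (T(m) = -5*(-6) = 30)
p = 30
G(-99, -167) - p = -40/(-99 - 167) - 1*30 = -40/(-266) - 30 = -40*(-1/266) - 30 = 20/133 - 30 = -3970/133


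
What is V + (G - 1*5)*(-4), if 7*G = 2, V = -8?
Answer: 76/7 ≈ 10.857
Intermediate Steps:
G = 2/7 (G = (⅐)*2 = 2/7 ≈ 0.28571)
V + (G - 1*5)*(-4) = -8 + (2/7 - 1*5)*(-4) = -8 + (2/7 - 5)*(-4) = -8 - 33/7*(-4) = -8 + 132/7 = 76/7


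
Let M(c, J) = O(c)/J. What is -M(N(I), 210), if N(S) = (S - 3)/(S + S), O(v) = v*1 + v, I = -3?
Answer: -1/105 ≈ -0.0095238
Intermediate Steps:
O(v) = 2*v (O(v) = v + v = 2*v)
N(S) = (-3 + S)/(2*S) (N(S) = (-3 + S)/((2*S)) = (-3 + S)*(1/(2*S)) = (-3 + S)/(2*S))
M(c, J) = 2*c/J (M(c, J) = (2*c)/J = 2*c/J)
-M(N(I), 210) = -2*(1/2)*(-3 - 3)/(-3)/210 = -2*(1/2)*(-1/3)*(-6)/210 = -2/210 = -1*1/105 = -1/105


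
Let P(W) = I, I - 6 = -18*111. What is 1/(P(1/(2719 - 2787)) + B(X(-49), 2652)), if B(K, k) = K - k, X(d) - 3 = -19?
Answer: -1/4660 ≈ -0.00021459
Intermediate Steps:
X(d) = -16 (X(d) = 3 - 19 = -16)
I = -1992 (I = 6 - 18*111 = 6 - 1998 = -1992)
P(W) = -1992
1/(P(1/(2719 - 2787)) + B(X(-49), 2652)) = 1/(-1992 + (-16 - 1*2652)) = 1/(-1992 + (-16 - 2652)) = 1/(-1992 - 2668) = 1/(-4660) = -1/4660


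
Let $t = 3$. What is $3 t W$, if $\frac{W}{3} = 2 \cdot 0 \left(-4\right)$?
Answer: $0$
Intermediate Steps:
$W = 0$ ($W = 3 \cdot 2 \cdot 0 \left(-4\right) = 3 \cdot 0 \left(-4\right) = 3 \cdot 0 = 0$)
$3 t W = 3 \cdot 3 \cdot 0 = 9 \cdot 0 = 0$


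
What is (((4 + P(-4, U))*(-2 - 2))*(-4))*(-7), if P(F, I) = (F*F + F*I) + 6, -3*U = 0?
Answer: -2912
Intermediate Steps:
U = 0 (U = -1/3*0 = 0)
P(F, I) = 6 + F**2 + F*I (P(F, I) = (F**2 + F*I) + 6 = 6 + F**2 + F*I)
(((4 + P(-4, U))*(-2 - 2))*(-4))*(-7) = (((4 + (6 + (-4)**2 - 4*0))*(-2 - 2))*(-4))*(-7) = (((4 + (6 + 16 + 0))*(-4))*(-4))*(-7) = (((4 + 22)*(-4))*(-4))*(-7) = ((26*(-4))*(-4))*(-7) = -104*(-4)*(-7) = 416*(-7) = -2912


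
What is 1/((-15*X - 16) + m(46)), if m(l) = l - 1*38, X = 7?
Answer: -1/113 ≈ -0.0088496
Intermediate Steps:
m(l) = -38 + l (m(l) = l - 38 = -38 + l)
1/((-15*X - 16) + m(46)) = 1/((-15*7 - 16) + (-38 + 46)) = 1/((-105 - 16) + 8) = 1/(-121 + 8) = 1/(-113) = -1/113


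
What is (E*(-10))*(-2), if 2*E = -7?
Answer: -70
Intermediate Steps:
E = -7/2 (E = (1/2)*(-7) = -7/2 ≈ -3.5000)
(E*(-10))*(-2) = -7/2*(-10)*(-2) = 35*(-2) = -70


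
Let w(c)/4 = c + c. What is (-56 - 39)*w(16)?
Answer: -12160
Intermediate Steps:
w(c) = 8*c (w(c) = 4*(c + c) = 4*(2*c) = 8*c)
(-56 - 39)*w(16) = (-56 - 39)*(8*16) = -95*128 = -12160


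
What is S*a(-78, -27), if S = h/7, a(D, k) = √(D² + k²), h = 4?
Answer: 12*√757/7 ≈ 47.166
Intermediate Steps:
S = 4/7 ≈ 0.57143
S*a(-78, -27) = 4*√((-78)² + (-27)²)/7 = 4*√(6084 + 729)/7 = 4*√6813/7 = 4*(3*√757)/7 = 12*√757/7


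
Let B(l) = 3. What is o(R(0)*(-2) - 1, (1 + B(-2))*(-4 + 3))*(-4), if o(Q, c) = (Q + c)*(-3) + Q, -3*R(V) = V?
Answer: -56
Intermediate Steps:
R(V) = -V/3
o(Q, c) = -3*c - 2*Q (o(Q, c) = (-3*Q - 3*c) + Q = -3*c - 2*Q)
o(R(0)*(-2) - 1, (1 + B(-2))*(-4 + 3))*(-4) = (-3*(1 + 3)*(-4 + 3) - 2*(-1/3*0*(-2) - 1))*(-4) = (-12*(-1) - 2*(0*(-2) - 1))*(-4) = (-3*(-4) - 2*(0 - 1))*(-4) = (12 - 2*(-1))*(-4) = (12 + 2)*(-4) = 14*(-4) = -56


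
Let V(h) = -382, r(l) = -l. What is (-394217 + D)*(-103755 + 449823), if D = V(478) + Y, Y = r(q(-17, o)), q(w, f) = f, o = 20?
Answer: -136565008092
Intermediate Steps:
Y = -20 (Y = -1*20 = -20)
D = -402 (D = -382 - 20 = -402)
(-394217 + D)*(-103755 + 449823) = (-394217 - 402)*(-103755 + 449823) = -394619*346068 = -136565008092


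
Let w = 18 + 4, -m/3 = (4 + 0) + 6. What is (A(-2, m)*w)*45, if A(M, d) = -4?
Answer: -3960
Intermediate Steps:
m = -30 (m = -3*((4 + 0) + 6) = -3*(4 + 6) = -3*10 = -30)
w = 22
(A(-2, m)*w)*45 = -4*22*45 = -88*45 = -3960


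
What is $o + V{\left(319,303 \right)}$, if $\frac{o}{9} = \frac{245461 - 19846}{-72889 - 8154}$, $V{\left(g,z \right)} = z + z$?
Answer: $\frac{47081523}{81043} \approx 580.95$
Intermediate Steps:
$V{\left(g,z \right)} = 2 z$
$o = - \frac{2030535}{81043}$ ($o = 9 \frac{245461 - 19846}{-72889 - 8154} = 9 \frac{225615}{-81043} = 9 \cdot 225615 \left(- \frac{1}{81043}\right) = 9 \left(- \frac{225615}{81043}\right) = - \frac{2030535}{81043} \approx -25.055$)
$o + V{\left(319,303 \right)} = - \frac{2030535}{81043} + 2 \cdot 303 = - \frac{2030535}{81043} + 606 = \frac{47081523}{81043}$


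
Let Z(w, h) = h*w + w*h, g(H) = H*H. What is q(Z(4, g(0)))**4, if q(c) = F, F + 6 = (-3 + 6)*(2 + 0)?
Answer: 0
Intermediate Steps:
g(H) = H**2
Z(w, h) = 2*h*w (Z(w, h) = h*w + h*w = 2*h*w)
F = 0 (F = -6 + (-3 + 6)*(2 + 0) = -6 + 3*2 = -6 + 6 = 0)
q(c) = 0
q(Z(4, g(0)))**4 = 0**4 = 0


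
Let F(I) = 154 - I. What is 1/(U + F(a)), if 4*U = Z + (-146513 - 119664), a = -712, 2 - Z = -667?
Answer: -1/65511 ≈ -1.5265e-5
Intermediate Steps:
Z = 669 (Z = 2 - 1*(-667) = 2 + 667 = 669)
U = -66377 (U = (669 + (-146513 - 119664))/4 = (669 - 266177)/4 = (1/4)*(-265508) = -66377)
1/(U + F(a)) = 1/(-66377 + (154 - 1*(-712))) = 1/(-66377 + (154 + 712)) = 1/(-66377 + 866) = 1/(-65511) = -1/65511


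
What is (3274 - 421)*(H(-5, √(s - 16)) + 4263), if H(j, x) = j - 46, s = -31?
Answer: 12016836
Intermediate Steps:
H(j, x) = -46 + j
(3274 - 421)*(H(-5, √(s - 16)) + 4263) = (3274 - 421)*((-46 - 5) + 4263) = 2853*(-51 + 4263) = 2853*4212 = 12016836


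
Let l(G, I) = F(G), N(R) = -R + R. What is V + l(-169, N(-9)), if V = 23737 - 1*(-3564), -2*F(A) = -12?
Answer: 27307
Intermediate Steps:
F(A) = 6 (F(A) = -1/2*(-12) = 6)
N(R) = 0
l(G, I) = 6
V = 27301 (V = 23737 + 3564 = 27301)
V + l(-169, N(-9)) = 27301 + 6 = 27307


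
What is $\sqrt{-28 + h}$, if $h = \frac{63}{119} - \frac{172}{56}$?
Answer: $\frac{i \sqrt{1730022}}{238} \approx 5.5265 i$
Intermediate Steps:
$h = - \frac{605}{238}$ ($h = 63 \cdot \frac{1}{119} - \frac{43}{14} = \frac{9}{17} - \frac{43}{14} = - \frac{605}{238} \approx -2.542$)
$\sqrt{-28 + h} = \sqrt{-28 - \frac{605}{238}} = \sqrt{- \frac{7269}{238}} = \frac{i \sqrt{1730022}}{238}$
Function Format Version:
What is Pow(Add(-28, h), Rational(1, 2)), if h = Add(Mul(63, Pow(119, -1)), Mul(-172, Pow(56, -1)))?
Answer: Mul(Rational(1, 238), I, Pow(1730022, Rational(1, 2))) ≈ Mul(5.5265, I)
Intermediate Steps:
h = Rational(-605, 238) (h = Add(Mul(63, Rational(1, 119)), Mul(-172, Rational(1, 56))) = Add(Rational(9, 17), Rational(-43, 14)) = Rational(-605, 238) ≈ -2.5420)
Pow(Add(-28, h), Rational(1, 2)) = Pow(Add(-28, Rational(-605, 238)), Rational(1, 2)) = Pow(Rational(-7269, 238), Rational(1, 2)) = Mul(Rational(1, 238), I, Pow(1730022, Rational(1, 2)))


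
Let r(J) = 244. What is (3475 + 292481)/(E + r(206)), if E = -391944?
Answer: -73989/97925 ≈ -0.75557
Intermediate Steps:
(3475 + 292481)/(E + r(206)) = (3475 + 292481)/(-391944 + 244) = 295956/(-391700) = 295956*(-1/391700) = -73989/97925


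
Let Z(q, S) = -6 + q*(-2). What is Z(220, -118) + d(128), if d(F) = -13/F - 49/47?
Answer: -2690019/6016 ≈ -447.14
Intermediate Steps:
Z(q, S) = -6 - 2*q
d(F) = -49/47 - 13/F (d(F) = -13/F - 49*1/47 = -13/F - 49/47 = -49/47 - 13/F)
Z(220, -118) + d(128) = (-6 - 2*220) + (-49/47 - 13/128) = (-6 - 440) + (-49/47 - 13*1/128) = -446 + (-49/47 - 13/128) = -446 - 6883/6016 = -2690019/6016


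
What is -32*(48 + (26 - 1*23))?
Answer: -1632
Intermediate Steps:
-32*(48 + (26 - 1*23)) = -32*(48 + (26 - 23)) = -32*(48 + 3) = -32*51 = -1632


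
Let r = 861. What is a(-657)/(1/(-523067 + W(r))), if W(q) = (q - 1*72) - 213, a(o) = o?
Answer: 343276587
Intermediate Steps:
W(q) = -285 + q (W(q) = (q - 72) - 213 = (-72 + q) - 213 = -285 + q)
a(-657)/(1/(-523067 + W(r))) = -657/(1/(-523067 + (-285 + 861))) = -657/(1/(-523067 + 576)) = -657/(1/(-522491)) = -657/(-1/522491) = -657*(-522491) = 343276587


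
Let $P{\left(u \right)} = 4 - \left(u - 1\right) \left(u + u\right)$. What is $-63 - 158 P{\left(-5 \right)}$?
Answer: $8785$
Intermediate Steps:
$P{\left(u \right)} = 4 - 2 u \left(-1 + u\right)$ ($P{\left(u \right)} = 4 - \left(-1 + u\right) 2 u = 4 - 2 u \left(-1 + u\right)$)
$-63 - 158 P{\left(-5 \right)} = -63 - 158 \left(4 - 2 \left(-5\right)^{2} + 2 \left(-5\right)\right) = -63 - 158 \left(4 - 50 - 10\right) = -63 - -8848 = -63 + 8848 = 8785$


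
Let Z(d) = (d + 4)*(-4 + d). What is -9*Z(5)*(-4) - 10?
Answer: 314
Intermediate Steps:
Z(d) = (-4 + d)*(4 + d) (Z(d) = (4 + d)*(-4 + d) = (-4 + d)*(4 + d))
-9*Z(5)*(-4) - 10 = -9*(-16 + 5²)*(-4) - 10 = -9*(-16 + 25)*(-4) - 10 = -81*(-4) - 10 = -9*(-36) - 10 = 324 - 10 = 314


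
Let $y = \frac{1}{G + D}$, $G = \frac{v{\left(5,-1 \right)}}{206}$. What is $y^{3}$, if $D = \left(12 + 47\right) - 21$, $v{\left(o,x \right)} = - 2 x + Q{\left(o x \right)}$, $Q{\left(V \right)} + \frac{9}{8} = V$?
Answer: $\frac{4475809792}{245208584691071} \approx 1.8253 \cdot 10^{-5}$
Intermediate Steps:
$Q{\left(V \right)} = - \frac{9}{8} + V$
$v{\left(o,x \right)} = - \frac{9}{8} - 2 x + o x$ ($v{\left(o,x \right)} = - 2 x + \left(- \frac{9}{8} + o x\right) = - \frac{9}{8} - 2 x + o x$)
$G = - \frac{33}{1648}$ ($G = \frac{- \frac{9}{8} - -2 + 5 \left(-1\right)}{206} = \left(- \frac{9}{8} + 2 - 5\right) \frac{1}{206} = \left(- \frac{33}{8}\right) \frac{1}{206} = - \frac{33}{1648} \approx -0.020024$)
$D = 38$ ($D = 59 - 21 = 38$)
$y = \frac{1648}{62591}$ ($y = \frac{1}{- \frac{33}{1648} + 38} = \frac{1}{\frac{62591}{1648}} = \frac{1648}{62591} \approx 0.02633$)
$y^{3} = \left(\frac{1648}{62591}\right)^{3} = \frac{4475809792}{245208584691071}$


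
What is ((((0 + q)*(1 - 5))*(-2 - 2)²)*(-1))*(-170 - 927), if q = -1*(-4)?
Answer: -280832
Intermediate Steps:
q = 4
((((0 + q)*(1 - 5))*(-2 - 2)²)*(-1))*(-170 - 927) = ((((0 + 4)*(1 - 5))*(-2 - 2)²)*(-1))*(-170 - 927) = (((4*(-4))*(-4)²)*(-1))*(-1097) = (-16*16*(-1))*(-1097) = -256*(-1)*(-1097) = 256*(-1097) = -280832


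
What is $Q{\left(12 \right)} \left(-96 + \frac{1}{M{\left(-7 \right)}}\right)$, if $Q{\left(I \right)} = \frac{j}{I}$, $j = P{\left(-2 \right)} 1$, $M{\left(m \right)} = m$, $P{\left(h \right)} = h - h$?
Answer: $0$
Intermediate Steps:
$P{\left(h \right)} = 0$
$j = 0$ ($j = 0 \cdot 1 = 0$)
$Q{\left(I \right)} = 0$ ($Q{\left(I \right)} = \frac{0}{I} = 0$)
$Q{\left(12 \right)} \left(-96 + \frac{1}{M{\left(-7 \right)}}\right) = 0 \left(-96 + \frac{1}{-7}\right) = 0 \left(-96 - \frac{1}{7}\right) = 0 \left(- \frac{673}{7}\right) = 0$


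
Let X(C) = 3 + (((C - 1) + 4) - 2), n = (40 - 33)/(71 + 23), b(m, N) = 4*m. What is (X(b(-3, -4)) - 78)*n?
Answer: -301/47 ≈ -6.4043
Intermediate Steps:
n = 7/94 ≈ 0.074468
X(C) = 4 + C (X(C) = 3 + (((-1 + C) + 4) - 2) = 3 + ((3 + C) - 2) = 3 + (1 + C) = 4 + C)
(X(b(-3, -4)) - 78)*n = ((4 + 4*(-3)) - 78)*(7/94) = ((4 - 12) - 78)*(7/94) = (-8 - 78)*(7/94) = -86*7/94 = -301/47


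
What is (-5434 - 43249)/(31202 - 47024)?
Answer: 48683/15822 ≈ 3.0769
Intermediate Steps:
(-5434 - 43249)/(31202 - 47024) = -48683/(-15822) = -48683*(-1/15822) = 48683/15822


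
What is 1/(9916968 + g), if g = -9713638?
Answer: 1/203330 ≈ 4.9181e-6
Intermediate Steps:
1/(9916968 + g) = 1/(9916968 - 9713638) = 1/203330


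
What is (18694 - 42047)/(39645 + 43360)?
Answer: -23353/83005 ≈ -0.28134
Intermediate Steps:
(18694 - 42047)/(39645 + 43360) = -23353/83005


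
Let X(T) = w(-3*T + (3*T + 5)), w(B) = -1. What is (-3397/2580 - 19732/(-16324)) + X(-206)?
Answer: -271279/244860 ≈ -1.1079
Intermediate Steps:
X(T) = -1
(-3397/2580 - 19732/(-16324)) + X(-206) = (-3397/2580 - 19732/(-16324)) - 1 = (-3397*1/2580 - 19732*(-1/16324)) - 1 = (-79/60 + 4933/4081) - 1 = -26419/244860 - 1 = -271279/244860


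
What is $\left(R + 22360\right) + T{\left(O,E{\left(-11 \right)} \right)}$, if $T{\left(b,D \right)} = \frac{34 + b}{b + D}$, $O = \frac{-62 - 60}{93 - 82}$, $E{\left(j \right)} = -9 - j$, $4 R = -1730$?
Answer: $\frac{1096249}{50} \approx 21925.0$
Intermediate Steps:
$R = - \frac{865}{2}$ ($R = \frac{1}{4} \left(-1730\right) = - \frac{865}{2} \approx -432.5$)
$O = - \frac{122}{11} \approx -11.091$
$T{\left(b,D \right)} = \frac{34 + b}{D + b}$
$\left(R + 22360\right) + T{\left(O,E{\left(-11 \right)} \right)} = \left(- \frac{865}{2} + 22360\right) + \frac{34 - \frac{122}{11}}{\left(-9 - -11\right) - \frac{122}{11}} = \frac{43855}{2} + \frac{1}{\left(-9 + 11\right) - \frac{122}{11}} \cdot \frac{252}{11} = \frac{43855}{2} + \frac{1}{2 - \frac{122}{11}} \cdot \frac{252}{11} = \frac{43855}{2} + \frac{1}{- \frac{100}{11}} \cdot \frac{252}{11} = \frac{43855}{2} - \frac{63}{25} = \frac{1096249}{50}$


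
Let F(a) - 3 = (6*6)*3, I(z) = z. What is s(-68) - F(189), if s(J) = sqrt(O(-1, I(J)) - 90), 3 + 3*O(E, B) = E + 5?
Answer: -111 + I*sqrt(807)/3 ≈ -111.0 + 9.4693*I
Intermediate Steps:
F(a) = 111 (F(a) = 3 + (6*6)*3 = 3 + 36*3 = 3 + 108 = 111)
O(E, B) = 2/3 + E/3 (O(E, B) = -1 + (E + 5)/3 = -1 + (5 + E)/3 = -1 + (5/3 + E/3) = 2/3 + E/3)
s(J) = I*sqrt(807)/3 (s(J) = sqrt((2/3 + (1/3)*(-1)) - 90) = sqrt((2/3 - 1/3) - 90) = sqrt(1/3 - 90) = sqrt(-269/3) = I*sqrt(807)/3)
s(-68) - F(189) = I*sqrt(807)/3 - 1*111 = I*sqrt(807)/3 - 111 = -111 + I*sqrt(807)/3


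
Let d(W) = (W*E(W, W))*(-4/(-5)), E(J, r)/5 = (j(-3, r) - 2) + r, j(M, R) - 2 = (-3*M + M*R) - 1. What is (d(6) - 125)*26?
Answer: -5746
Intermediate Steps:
j(M, R) = 1 - 3*M + M*R (j(M, R) = 2 + ((-3*M + M*R) - 1) = 2 + (-1 - 3*M + M*R) = 1 - 3*M + M*R)
E(J, r) = 40 - 10*r (E(J, r) = 5*(((1 - 3*(-3) - 3*r) - 2) + r) = 5*(((1 + 9 - 3*r) - 2) + r) = 5*(((10 - 3*r) - 2) + r) = 5*((8 - 3*r) + r) = 5*(8 - 2*r) = 40 - 10*r)
d(W) = 4*W*(40 - 10*W)/5 (d(W) = (W*(40 - 10*W))*(-4/(-5)) = (W*(40 - 10*W))*(-4*(-⅕)) = (W*(40 - 10*W))*(⅘) = 4*W*(40 - 10*W)/5)
(d(6) - 125)*26 = (8*6*(4 - 1*6) - 125)*26 = (8*6*(4 - 6) - 125)*26 = (8*6*(-2) - 125)*26 = (-96 - 125)*26 = -221*26 = -5746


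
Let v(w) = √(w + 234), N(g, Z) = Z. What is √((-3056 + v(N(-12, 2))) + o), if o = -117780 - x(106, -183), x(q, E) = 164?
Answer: √(-121000 + 2*√59) ≈ 347.83*I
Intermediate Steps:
v(w) = √(234 + w)
o = -117944 (o = -117780 - 1*164 = -117780 - 164 = -117944)
√((-3056 + v(N(-12, 2))) + o) = √((-3056 + √(234 + 2)) - 117944) = √((-3056 + √236) - 117944) = √((-3056 + 2*√59) - 117944) = √(-121000 + 2*√59)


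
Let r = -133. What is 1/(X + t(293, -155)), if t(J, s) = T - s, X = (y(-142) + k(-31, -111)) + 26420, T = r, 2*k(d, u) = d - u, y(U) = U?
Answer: 1/26340 ≈ 3.7965e-5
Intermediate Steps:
k(d, u) = d/2 - u/2 (k(d, u) = (d - u)/2 = d/2 - u/2)
T = -133
X = 26318 (X = (-142 + ((½)*(-31) - ½*(-111))) + 26420 = (-142 + (-31/2 + 111/2)) + 26420 = (-142 + 40) + 26420 = -102 + 26420 = 26318)
t(J, s) = -133 - s
1/(X + t(293, -155)) = 1/(26318 + (-133 - 1*(-155))) = 1/(26318 + (-133 + 155)) = 1/(26318 + 22) = 1/26340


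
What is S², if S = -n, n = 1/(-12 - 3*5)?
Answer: 1/729 ≈ 0.0013717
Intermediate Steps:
n = -1/27 (n = 1/(-12 - 15) = 1/(-27) = -1/27 ≈ -0.037037)
S = 1/27 (S = -1*(-1/27) = 1/27 ≈ 0.037037)
S² = (1/27)² = 1/729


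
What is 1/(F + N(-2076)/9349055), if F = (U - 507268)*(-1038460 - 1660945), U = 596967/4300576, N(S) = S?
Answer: 5743760222240/7865053793566841563957357 ≈ 7.3029e-13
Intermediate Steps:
U = 85281/614368 (U = 596967*(1/4300576) = 85281/614368 ≈ 0.13881)
F = 841267250387000915/614368 (F = (85281/614368 - 507268)*(-1038460 - 1660945) = -311649141343/614368*(-2699405) = 841267250387000915/614368 ≈ 1.3693e+12)
1/(F + N(-2076)/9349055) = 1/(841267250387000915/614368 - 2076/9349055) = 1/(7865053793566841563957357/5743760222240) = 5743760222240/7865053793566841563957357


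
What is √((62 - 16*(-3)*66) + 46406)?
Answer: 2*√12409 ≈ 222.79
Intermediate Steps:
√((62 - 16*(-3)*66) + 46406) = √((62 + 48*66) + 46406) = √((62 + 3168) + 46406) = √(3230 + 46406) = √49636 = 2*√12409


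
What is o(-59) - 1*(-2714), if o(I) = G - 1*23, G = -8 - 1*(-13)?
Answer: 2696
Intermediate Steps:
G = 5 (G = -8 + 13 = 5)
o(I) = -18 (o(I) = 5 - 1*23 = 5 - 23 = -18)
o(-59) - 1*(-2714) = -18 - 1*(-2714) = -18 + 2714 = 2696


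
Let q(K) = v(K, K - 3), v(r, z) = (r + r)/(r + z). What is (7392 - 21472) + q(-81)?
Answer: -774346/55 ≈ -14079.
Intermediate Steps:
v(r, z) = 2*r/(r + z) (v(r, z) = (2*r)/(r + z) = 2*r/(r + z))
q(K) = 2*K/(-3 + 2*K) (q(K) = 2*K/(K + (K - 3)) = 2*K/(K + (-3 + K)) = 2*K/(-3 + 2*K))
(7392 - 21472) + q(-81) = (7392 - 21472) + 2*(-81)/(-3 + 2*(-81)) = -14080 + 2*(-81)/(-3 - 162) = -14080 + 2*(-81)/(-165) = -14080 + 2*(-81)*(-1/165) = -14080 + 54/55 = -774346/55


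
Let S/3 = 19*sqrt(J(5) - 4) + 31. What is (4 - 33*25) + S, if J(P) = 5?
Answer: -671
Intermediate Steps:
S = 150 (S = 3*(19*sqrt(5 - 4) + 31) = 3*(19*sqrt(1) + 31) = 3*(19*1 + 31) = 3*(19 + 31) = 3*50 = 150)
(4 - 33*25) + S = (4 - 33*25) + 150 = (4 - 825) + 150 = -821 + 150 = -671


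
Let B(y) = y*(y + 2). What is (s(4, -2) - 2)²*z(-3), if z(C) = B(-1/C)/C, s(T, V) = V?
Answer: -112/27 ≈ -4.1481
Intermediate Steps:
B(y) = y*(2 + y)
z(C) = -(2 - 1/C)/C² (z(C) = ((-1/C)*(2 - 1/C))/C = (-(2 - 1/C)/C)/C = -(2 - 1/C)/C²)
(s(4, -2) - 2)²*z(-3) = (-2 - 2)²*((1 - 2*(-3))/(-3)³) = (-4)²*(-(1 + 6)/27) = 16*(-1/27*7) = 16*(-7/27) = -112/27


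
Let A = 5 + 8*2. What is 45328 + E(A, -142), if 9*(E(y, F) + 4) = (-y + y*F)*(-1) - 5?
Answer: 410914/9 ≈ 45657.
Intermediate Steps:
A = 21 (A = 5 + 16 = 21)
E(y, F) = -41/9 + y/9 - F*y/9 (E(y, F) = -4 + ((-y + y*F)*(-1) - 5)/9 = -4 + ((-y + F*y)*(-1) - 5)/9 = -4 + ((y - F*y) - 5)/9 = -4 + (-5 + y - F*y)/9 = -4 + (-5/9 + y/9 - F*y/9) = -41/9 + y/9 - F*y/9)
45328 + E(A, -142) = 45328 + (-41/9 + (⅑)*21 - ⅑*(-142)*21) = 45328 + (-41/9 + 7/3 + 994/3) = 45328 + 2962/9 = 410914/9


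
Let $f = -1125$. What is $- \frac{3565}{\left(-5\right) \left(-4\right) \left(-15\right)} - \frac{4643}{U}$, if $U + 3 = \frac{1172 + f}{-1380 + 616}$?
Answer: $\frac{214502827}{140340} \approx 1528.5$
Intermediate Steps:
$U = - \frac{2339}{764}$ ($U = -3 + \frac{1172 - 1125}{-1380 + 616} = -3 + \frac{47}{-764} = -3 + 47 \left(- \frac{1}{764}\right) = -3 - \frac{47}{764} = - \frac{2339}{764} \approx -3.0615$)
$- \frac{3565}{\left(-5\right) \left(-4\right) \left(-15\right)} - \frac{4643}{U} = - \frac{3565}{\left(-5\right) \left(-4\right) \left(-15\right)} - \frac{4643}{- \frac{2339}{764}} = - \frac{3565}{20 \left(-15\right)} - - \frac{3547252}{2339} = - \frac{3565}{-300} + \frac{3547252}{2339} = \left(-3565\right) \left(- \frac{1}{300}\right) + \frac{3547252}{2339} = \frac{713}{60} + \frac{3547252}{2339} = \frac{214502827}{140340}$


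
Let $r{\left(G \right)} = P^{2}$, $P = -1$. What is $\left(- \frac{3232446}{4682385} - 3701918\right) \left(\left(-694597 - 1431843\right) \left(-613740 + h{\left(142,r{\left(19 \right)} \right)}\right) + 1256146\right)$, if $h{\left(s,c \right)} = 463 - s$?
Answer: $- \frac{7536739693320256122807752}{1560795} \approx -4.8288 \cdot 10^{18}$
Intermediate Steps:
$r{\left(G \right)} = 1$ ($r{\left(G \right)} = \left(-1\right)^{2} = 1$)
$\left(- \frac{3232446}{4682385} - 3701918\right) \left(\left(-694597 - 1431843\right) \left(-613740 + h{\left(142,r{\left(19 \right)} \right)}\right) + 1256146\right) = \left(- \frac{3232446}{4682385} - 3701918\right) \left(\left(-694597 - 1431843\right) \left(-613740 + \left(463 - 142\right)\right) + 1256146\right) = \left(\left(-3232446\right) \frac{1}{4682385} - 3701918\right) \left(- 2126440 \left(-613740 + \left(463 - 142\right)\right) + 1256146\right) = \left(- \frac{1077482}{1560795} - 3701918\right) \left(- 2126440 \left(-613740 + 321\right) + 1256146\right) = - \frac{5777936182292 \left(\left(-2126440\right) \left(-613419\right) + 1256146\right)}{1560795} = - \frac{5777936182292 \left(1304398698360 + 1256146\right)}{1560795} = \left(- \frac{5777936182292}{1560795}\right) 1304399954506 = - \frac{7536739693320256122807752}{1560795}$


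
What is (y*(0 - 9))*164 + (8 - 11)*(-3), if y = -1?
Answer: 1485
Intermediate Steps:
(y*(0 - 9))*164 + (8 - 11)*(-3) = -(0 - 9)*164 + (8 - 11)*(-3) = -1*(-9)*164 - 3*(-3) = 9*164 + 9 = 1476 + 9 = 1485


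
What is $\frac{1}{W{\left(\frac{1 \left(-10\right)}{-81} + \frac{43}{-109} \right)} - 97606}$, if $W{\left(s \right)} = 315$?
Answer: $- \frac{1}{97291} \approx -1.0278 \cdot 10^{-5}$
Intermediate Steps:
$\frac{1}{W{\left(\frac{1 \left(-10\right)}{-81} + \frac{43}{-109} \right)} - 97606} = \frac{1}{315 - 97606} = \frac{1}{-97291} = - \frac{1}{97291}$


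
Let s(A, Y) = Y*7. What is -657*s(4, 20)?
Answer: -91980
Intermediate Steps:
s(A, Y) = 7*Y
-657*s(4, 20) = -4599*20 = -657*140 = -91980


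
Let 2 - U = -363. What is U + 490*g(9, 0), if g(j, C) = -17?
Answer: -7965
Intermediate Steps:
U = 365 (U = 2 - 1*(-363) = 2 + 363 = 365)
U + 490*g(9, 0) = 365 + 490*(-17) = 365 - 8330 = -7965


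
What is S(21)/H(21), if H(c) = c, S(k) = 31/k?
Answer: 31/441 ≈ 0.070295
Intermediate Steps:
S(21)/H(21) = (31/21)/21 = (31*(1/21))*(1/21) = (31/21)*(1/21) = 31/441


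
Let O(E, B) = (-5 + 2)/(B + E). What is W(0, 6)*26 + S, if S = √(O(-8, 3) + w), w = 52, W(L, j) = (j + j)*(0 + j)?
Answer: 1872 + √1315/5 ≈ 1879.3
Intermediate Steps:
W(L, j) = 2*j² (W(L, j) = (2*j)*j = 2*j²)
O(E, B) = -3/(B + E)
S = √1315/5 (S = √(-3/(3 - 8) + 52) = √(-3/(-5) + 52) = √(-3*(-⅕) + 52) = √(⅗ + 52) = √(263/5) = √1315/5 ≈ 7.2526)
W(0, 6)*26 + S = (2*6²)*26 + √1315/5 = (2*36)*26 + √1315/5 = 72*26 + √1315/5 = 1872 + √1315/5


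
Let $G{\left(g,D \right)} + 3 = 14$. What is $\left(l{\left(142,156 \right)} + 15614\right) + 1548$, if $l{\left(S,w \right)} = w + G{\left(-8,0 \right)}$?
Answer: $17329$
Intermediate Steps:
$G{\left(g,D \right)} = 11$ ($G{\left(g,D \right)} = -3 + 14 = 11$)
$l{\left(S,w \right)} = 11 + w$ ($l{\left(S,w \right)} = w + 11 = 11 + w$)
$\left(l{\left(142,156 \right)} + 15614\right) + 1548 = \left(\left(11 + 156\right) + 15614\right) + 1548 = \left(167 + 15614\right) + 1548 = 15781 + 1548 = 17329$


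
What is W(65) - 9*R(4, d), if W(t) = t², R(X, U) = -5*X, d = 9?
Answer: 4405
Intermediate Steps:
W(65) - 9*R(4, d) = 65² - 9*(-5*4) = 4225 - 9*(-20) = 4225 - 1*(-180) = 4225 + 180 = 4405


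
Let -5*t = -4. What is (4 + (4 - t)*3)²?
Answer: 4624/25 ≈ 184.96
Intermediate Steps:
t = ⅘ (t = -⅕*(-4) = ⅘ ≈ 0.80000)
(4 + (4 - t)*3)² = (4 + (4 - 1*⅘)*3)² = (4 + (4 - ⅘)*3)² = (4 + (16/5)*3)² = (4 + 48/5)² = (68/5)² = 4624/25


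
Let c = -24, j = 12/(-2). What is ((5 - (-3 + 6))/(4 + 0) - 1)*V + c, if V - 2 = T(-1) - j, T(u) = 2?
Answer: -29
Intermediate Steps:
j = -6 (j = 12*(-½) = -6)
V = 10 (V = 2 + (2 - 1*(-6)) = 2 + (2 + 6) = 2 + 8 = 10)
((5 - (-3 + 6))/(4 + 0) - 1)*V + c = ((5 - (-3 + 6))/(4 + 0) - 1)*10 - 24 = ((5 - 1*3)/4 - 1)*10 - 24 = ((5 - 3)*(¼) - 1)*10 - 24 = (2*(¼) - 1)*10 - 24 = (½ - 1)*10 - 24 = -½*10 - 24 = -5 - 24 = -29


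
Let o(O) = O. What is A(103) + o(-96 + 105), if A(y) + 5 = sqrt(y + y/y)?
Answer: 4 + 2*sqrt(26) ≈ 14.198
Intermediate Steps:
A(y) = -5 + sqrt(1 + y) (A(y) = -5 + sqrt(y + y/y) = -5 + sqrt(y + 1) = -5 + sqrt(1 + y))
A(103) + o(-96 + 105) = (-5 + sqrt(1 + 103)) + (-96 + 105) = (-5 + sqrt(104)) + 9 = (-5 + 2*sqrt(26)) + 9 = 4 + 2*sqrt(26)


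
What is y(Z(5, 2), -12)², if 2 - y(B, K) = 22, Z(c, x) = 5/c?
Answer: 400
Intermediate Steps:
y(B, K) = -20 (y(B, K) = 2 - 1*22 = 2 - 22 = -20)
y(Z(5, 2), -12)² = (-20)² = 400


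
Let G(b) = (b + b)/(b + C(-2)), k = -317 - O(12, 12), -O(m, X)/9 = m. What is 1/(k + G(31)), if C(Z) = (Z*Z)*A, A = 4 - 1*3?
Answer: -35/7253 ≈ -0.0048256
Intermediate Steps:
A = 1 (A = 4 - 3 = 1)
O(m, X) = -9*m
C(Z) = Z² (C(Z) = (Z*Z)*1 = Z²*1 = Z²)
k = -209 (k = -317 - (-9)*12 = -317 - 1*(-108) = -317 + 108 = -209)
G(b) = 2*b/(4 + b) (G(b) = (b + b)/(b + (-2)²) = (2*b)/(b + 4) = (2*b)/(4 + b) = 2*b/(4 + b))
1/(k + G(31)) = 1/(-209 + 2*31/(4 + 31)) = 1/(-209 + 2*31/35) = 1/(-209 + 2*31*(1/35)) = 1/(-209 + 62/35) = 1/(-7253/35) = -35/7253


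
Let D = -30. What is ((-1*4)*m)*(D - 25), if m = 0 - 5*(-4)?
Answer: 4400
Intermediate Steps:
m = 20 (m = 0 + 20 = 20)
((-1*4)*m)*(D - 25) = (-1*4*20)*(-30 - 25) = -4*20*(-55) = -80*(-55) = 4400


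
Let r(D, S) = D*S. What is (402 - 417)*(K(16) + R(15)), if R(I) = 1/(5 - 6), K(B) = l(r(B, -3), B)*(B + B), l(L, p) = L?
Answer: 23055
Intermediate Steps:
K(B) = -6*B² (K(B) = (B*(-3))*(B + B) = (-3*B)*(2*B) = -6*B²)
R(I) = -1 (R(I) = 1/(-1) = -1)
(402 - 417)*(K(16) + R(15)) = (402 - 417)*(-6*16² - 1) = -15*(-6*256 - 1) = -15*(-1536 - 1) = -15*(-1537) = 23055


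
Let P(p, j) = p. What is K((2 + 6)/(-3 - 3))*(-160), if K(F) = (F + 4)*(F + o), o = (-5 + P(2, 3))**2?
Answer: -29440/9 ≈ -3271.1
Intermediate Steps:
o = 9 (o = (-5 + 2)**2 = (-3)**2 = 9)
K(F) = (4 + F)*(9 + F) (K(F) = (F + 4)*(F + 9) = (4 + F)*(9 + F))
K((2 + 6)/(-3 - 3))*(-160) = (36 + ((2 + 6)/(-3 - 3))**2 + 13*((2 + 6)/(-3 - 3)))*(-160) = (36 + (8/(-6))**2 + 13*(8/(-6)))*(-160) = (36 + (8*(-1/6))**2 + 13*(8*(-1/6)))*(-160) = (36 + (-4/3)**2 + 13*(-4/3))*(-160) = (36 + 16/9 - 52/3)*(-160) = (184/9)*(-160) = -29440/9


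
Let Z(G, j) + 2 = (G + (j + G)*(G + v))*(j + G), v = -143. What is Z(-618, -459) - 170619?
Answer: -882211004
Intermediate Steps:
Z(G, j) = -2 + (G + j)*(G + (-143 + G)*(G + j)) (Z(G, j) = -2 + (G + (j + G)*(G - 143))*(j + G) = -2 + (G + (G + j)*(-143 + G))*(G + j) = -2 + (G + (-143 + G)*(G + j))*(G + j) = -2 + (G + j)*(G + (-143 + G)*(G + j)))
Z(-618, -459) - 170619 = (-2 + (-618)³ - 143*(-459)² - 142*(-618)² - 618*(-459)² - 285*(-618)*(-459) + 2*(-459)*(-618)²) - 170619 = (-2 - 236029032 - 143*210681 - 142*381924 - 618*210681 - 80843670 + 2*(-459)*381924) - 170619 = (-2 - 236029032 - 30127383 - 54233208 - 130200858 - 80843670 - 350606232) - 170619 = -882040385 - 170619 = -882211004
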